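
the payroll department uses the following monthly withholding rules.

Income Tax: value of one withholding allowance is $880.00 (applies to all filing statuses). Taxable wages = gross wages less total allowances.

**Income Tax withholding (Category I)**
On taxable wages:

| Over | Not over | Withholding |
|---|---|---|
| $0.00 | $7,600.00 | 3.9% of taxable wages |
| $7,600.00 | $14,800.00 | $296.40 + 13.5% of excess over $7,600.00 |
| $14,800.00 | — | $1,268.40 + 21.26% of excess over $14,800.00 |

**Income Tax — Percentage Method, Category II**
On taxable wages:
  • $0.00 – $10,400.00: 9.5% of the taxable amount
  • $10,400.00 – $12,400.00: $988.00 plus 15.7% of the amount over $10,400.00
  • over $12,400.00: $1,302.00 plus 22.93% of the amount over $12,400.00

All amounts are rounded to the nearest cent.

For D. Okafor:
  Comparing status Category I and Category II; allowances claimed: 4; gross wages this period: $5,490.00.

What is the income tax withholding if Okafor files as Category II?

Income Tax (Category II): taxable = $5,490.00 − 4×$880.00 = $1,970.00
  9.5% × $1,970.00 = $187.15

$187.15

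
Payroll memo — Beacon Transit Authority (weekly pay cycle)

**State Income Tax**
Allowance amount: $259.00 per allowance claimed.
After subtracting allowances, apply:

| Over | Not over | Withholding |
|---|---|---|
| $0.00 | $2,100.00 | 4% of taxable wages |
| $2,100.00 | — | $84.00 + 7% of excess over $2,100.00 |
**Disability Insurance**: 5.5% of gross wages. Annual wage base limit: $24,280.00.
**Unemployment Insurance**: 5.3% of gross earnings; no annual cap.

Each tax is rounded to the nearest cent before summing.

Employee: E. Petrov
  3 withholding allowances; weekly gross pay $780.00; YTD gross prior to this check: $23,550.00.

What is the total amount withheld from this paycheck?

State Income Tax: taxable = $780.00 − 3×$259.00 = $3.00
  4% × $3.00 = $0.12
Disability Insurance: cap $24,280.00 − YTD $23,550.00 = $730.00 subject; 5.5% × $730.00 = $40.15
Unemployment Insurance: 5.3% × $780.00 = $41.34
Total: $0.12 + $40.15 + $41.34 = $81.61

$81.61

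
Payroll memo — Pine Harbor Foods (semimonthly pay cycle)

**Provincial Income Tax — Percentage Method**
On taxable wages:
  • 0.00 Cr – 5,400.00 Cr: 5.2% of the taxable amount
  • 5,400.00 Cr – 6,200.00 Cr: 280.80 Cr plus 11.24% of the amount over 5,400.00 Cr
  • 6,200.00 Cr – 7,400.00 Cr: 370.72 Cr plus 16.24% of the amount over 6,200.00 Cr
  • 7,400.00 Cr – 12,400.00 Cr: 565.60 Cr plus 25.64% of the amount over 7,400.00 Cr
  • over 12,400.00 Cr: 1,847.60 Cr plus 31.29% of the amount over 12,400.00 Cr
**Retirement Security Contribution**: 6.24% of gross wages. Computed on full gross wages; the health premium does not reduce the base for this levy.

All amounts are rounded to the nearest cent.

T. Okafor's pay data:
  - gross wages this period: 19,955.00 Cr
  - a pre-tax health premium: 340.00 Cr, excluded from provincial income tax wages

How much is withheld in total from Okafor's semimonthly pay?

5,350.36 Cr

Provincial Income Tax: taxable = 19,955.00 Cr − 340.00 Cr = 19,615.00 Cr
  1,847.60 Cr + 31.29% × (19,615.00 Cr − 12,400.00 Cr) = 1,847.60 Cr + 31.29% × 7,215.00 Cr = 4,105.17 Cr
Retirement Security Contribution: 6.24% × 19,955.00 Cr = 1,245.19 Cr
Total: 4,105.17 Cr + 1,245.19 Cr = 5,350.36 Cr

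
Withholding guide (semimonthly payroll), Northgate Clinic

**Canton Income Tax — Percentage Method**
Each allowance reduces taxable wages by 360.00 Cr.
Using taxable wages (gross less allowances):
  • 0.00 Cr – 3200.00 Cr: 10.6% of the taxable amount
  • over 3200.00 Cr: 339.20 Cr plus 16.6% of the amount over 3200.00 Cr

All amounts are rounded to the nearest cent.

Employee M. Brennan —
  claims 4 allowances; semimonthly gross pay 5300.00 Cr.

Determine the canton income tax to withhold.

Canton Income Tax: taxable = 5300.00 Cr − 4×360.00 Cr = 3860.00 Cr
  339.20 Cr + 16.6% × (3860.00 Cr − 3200.00 Cr) = 339.20 Cr + 16.6% × 660.00 Cr = 448.76 Cr

448.76 Cr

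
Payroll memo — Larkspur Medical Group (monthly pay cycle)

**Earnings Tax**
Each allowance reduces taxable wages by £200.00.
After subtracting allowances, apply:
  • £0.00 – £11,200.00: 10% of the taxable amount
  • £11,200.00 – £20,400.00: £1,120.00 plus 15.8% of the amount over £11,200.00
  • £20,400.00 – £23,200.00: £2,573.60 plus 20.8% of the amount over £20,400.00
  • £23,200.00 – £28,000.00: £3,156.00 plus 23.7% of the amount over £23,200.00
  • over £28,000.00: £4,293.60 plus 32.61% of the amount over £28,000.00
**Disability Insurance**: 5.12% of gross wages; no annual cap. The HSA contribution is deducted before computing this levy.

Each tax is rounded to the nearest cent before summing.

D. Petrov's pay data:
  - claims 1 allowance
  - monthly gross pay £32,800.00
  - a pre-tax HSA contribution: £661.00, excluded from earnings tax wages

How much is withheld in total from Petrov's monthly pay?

£7,223.63

Earnings Tax: taxable = £32,800.00 − £661.00 − 1×£200.00 = £31,939.00
  £4,293.60 + 32.61% × (£31,939.00 − £28,000.00) = £4,293.60 + 32.61% × £3,939.00 = £5,578.11
Disability Insurance: 5.12% × £32,139.00 = £1,645.52
Total: £5,578.11 + £1,645.52 = £7,223.63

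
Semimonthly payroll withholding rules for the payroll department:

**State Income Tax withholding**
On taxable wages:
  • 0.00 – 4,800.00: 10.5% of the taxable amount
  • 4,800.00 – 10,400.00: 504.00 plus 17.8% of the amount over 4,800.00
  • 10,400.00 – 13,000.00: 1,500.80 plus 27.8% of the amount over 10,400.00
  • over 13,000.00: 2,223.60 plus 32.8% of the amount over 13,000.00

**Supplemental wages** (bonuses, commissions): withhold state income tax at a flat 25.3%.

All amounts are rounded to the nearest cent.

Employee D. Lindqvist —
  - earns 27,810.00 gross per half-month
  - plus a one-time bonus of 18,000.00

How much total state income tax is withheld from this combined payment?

State Income Tax: taxable = 27,810.00
  2,223.60 + 32.8% × (27,810.00 − 13,000.00) = 2,223.60 + 32.8% × 14,810.00 = 7,081.28
Supplemental (25.3% flat on bonus): 25.3% × 18,000.00 = 4,554.00
Total state income tax: 7,081.28 + 4,554.00 = 11,635.28

11,635.28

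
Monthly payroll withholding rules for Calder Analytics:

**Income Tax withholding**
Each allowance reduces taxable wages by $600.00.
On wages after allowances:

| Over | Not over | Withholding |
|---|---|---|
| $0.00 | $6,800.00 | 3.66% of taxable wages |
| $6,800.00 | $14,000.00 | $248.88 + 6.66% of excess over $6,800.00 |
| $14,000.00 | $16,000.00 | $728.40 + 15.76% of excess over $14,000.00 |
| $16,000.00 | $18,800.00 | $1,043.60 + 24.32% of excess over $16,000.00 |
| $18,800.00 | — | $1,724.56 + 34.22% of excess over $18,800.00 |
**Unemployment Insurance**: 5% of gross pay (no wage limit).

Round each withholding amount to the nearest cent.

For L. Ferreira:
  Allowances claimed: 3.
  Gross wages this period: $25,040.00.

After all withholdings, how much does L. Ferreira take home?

Income Tax: taxable = $25,040.00 − 3×$600.00 = $23,240.00
  $1,724.56 + 34.22% × ($23,240.00 − $18,800.00) = $1,724.56 + 34.22% × $4,440.00 = $3,243.93
Unemployment Insurance: 5% × $25,040.00 = $1,252.00
Total withheld: $3,243.93 + $1,252.00 = $4,495.93
Net pay: $25,040.00 − $4,495.93 = $20,544.07

$20,544.07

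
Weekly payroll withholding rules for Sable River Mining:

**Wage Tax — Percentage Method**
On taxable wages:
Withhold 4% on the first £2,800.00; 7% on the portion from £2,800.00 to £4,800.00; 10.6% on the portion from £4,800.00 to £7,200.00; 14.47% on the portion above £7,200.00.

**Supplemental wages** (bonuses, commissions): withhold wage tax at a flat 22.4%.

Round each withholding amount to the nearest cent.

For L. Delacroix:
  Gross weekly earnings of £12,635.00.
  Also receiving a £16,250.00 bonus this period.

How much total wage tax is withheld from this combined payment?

£4,932.84

Wage Tax: taxable = £12,635.00
  £506.40 + 14.47% × (£12,635.00 − £7,200.00) = £506.40 + 14.47% × £5,435.00 = £1,292.84
Supplemental (22.4% flat on bonus): 22.4% × £16,250.00 = £3,640.00
Total wage tax: £1,292.84 + £3,640.00 = £4,932.84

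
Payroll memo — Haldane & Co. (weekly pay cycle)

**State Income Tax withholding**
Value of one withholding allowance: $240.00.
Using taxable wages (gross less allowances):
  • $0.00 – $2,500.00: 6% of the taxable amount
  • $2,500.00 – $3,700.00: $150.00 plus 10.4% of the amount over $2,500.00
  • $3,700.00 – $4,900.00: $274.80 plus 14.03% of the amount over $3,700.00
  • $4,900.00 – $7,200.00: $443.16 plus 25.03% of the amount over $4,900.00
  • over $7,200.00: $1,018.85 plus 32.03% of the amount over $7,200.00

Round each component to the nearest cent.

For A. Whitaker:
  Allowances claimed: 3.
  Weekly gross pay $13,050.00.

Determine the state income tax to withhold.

$2,661.99

State Income Tax: taxable = $13,050.00 − 3×$240.00 = $12,330.00
  $1,018.85 + 32.03% × ($12,330.00 − $7,200.00) = $1,018.85 + 32.03% × $5,130.00 = $2,661.99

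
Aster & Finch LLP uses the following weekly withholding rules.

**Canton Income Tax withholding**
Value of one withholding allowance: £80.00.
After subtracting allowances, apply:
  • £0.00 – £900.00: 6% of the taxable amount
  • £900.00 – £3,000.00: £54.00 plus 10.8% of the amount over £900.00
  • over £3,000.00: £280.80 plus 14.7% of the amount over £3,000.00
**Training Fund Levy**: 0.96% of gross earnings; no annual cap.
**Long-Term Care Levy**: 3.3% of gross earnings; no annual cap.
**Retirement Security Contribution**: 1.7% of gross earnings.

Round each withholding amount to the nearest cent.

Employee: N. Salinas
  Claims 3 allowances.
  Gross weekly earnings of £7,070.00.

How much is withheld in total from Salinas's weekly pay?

Canton Income Tax: taxable = £7,070.00 − 3×£80.00 = £6,830.00
  £280.80 + 14.7% × (£6,830.00 − £3,000.00) = £280.80 + 14.7% × £3,830.00 = £843.81
Training Fund Levy: 0.96% × £7,070.00 = £67.87
Long-Term Care Levy: 3.3% × £7,070.00 = £233.31
Retirement Security Contribution: 1.7% × £7,070.00 = £120.19
Total: £843.81 + £67.87 + £233.31 + £120.19 = £1,265.18

£1,265.18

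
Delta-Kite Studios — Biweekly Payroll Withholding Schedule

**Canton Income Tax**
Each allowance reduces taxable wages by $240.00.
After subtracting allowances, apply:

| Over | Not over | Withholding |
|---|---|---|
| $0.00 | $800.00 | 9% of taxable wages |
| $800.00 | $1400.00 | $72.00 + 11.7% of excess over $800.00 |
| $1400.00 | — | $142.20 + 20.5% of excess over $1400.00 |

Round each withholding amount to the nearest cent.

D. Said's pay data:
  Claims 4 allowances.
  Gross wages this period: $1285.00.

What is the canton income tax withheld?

$29.25

Canton Income Tax: taxable = $1285.00 − 4×$240.00 = $325.00
  9% × $325.00 = $29.25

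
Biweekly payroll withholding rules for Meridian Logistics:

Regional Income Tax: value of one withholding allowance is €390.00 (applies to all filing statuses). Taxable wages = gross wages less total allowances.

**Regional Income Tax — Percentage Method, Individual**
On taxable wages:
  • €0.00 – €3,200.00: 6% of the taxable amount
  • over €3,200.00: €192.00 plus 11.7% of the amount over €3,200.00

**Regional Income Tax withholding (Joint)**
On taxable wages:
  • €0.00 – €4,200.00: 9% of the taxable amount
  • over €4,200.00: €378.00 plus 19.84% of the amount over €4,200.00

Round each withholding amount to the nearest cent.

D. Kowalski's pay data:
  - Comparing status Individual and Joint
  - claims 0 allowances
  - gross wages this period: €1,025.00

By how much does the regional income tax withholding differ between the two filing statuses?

Regional Income Tax (Individual): taxable = €1,025.00
  6% × €1,025.00 = €61.50
Regional Income Tax (Joint): taxable = €1,025.00
  9% × €1,025.00 = €92.25
Difference: |€61.50 − €92.25| = €30.75 (higher under Joint)

€30.75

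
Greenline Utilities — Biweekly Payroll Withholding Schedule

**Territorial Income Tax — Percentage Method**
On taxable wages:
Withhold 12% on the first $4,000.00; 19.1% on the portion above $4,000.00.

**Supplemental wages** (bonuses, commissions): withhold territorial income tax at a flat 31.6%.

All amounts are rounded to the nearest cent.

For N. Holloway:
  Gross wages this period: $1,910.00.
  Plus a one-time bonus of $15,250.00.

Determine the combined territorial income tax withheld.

$5,048.20

Territorial Income Tax: taxable = $1,910.00
  12% × $1,910.00 = $229.20
Supplemental (31.6% flat on bonus): 31.6% × $15,250.00 = $4,819.00
Total territorial income tax: $229.20 + $4,819.00 = $5,048.20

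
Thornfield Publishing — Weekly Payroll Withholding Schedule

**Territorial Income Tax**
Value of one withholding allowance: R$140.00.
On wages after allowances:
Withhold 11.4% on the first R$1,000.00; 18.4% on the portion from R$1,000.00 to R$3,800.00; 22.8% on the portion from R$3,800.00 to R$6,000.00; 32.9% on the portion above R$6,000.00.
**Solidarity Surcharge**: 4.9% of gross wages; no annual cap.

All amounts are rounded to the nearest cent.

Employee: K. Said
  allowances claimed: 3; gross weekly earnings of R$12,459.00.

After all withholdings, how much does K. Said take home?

R$8,730.88

Territorial Income Tax: taxable = R$12,459.00 − 3×R$140.00 = R$12,039.00
  R$1,130.80 + 32.9% × (R$12,039.00 − R$6,000.00) = R$1,130.80 + 32.9% × R$6,039.00 = R$3,117.63
Solidarity Surcharge: 4.9% × R$12,459.00 = R$610.49
Total withheld: R$3,117.63 + R$610.49 = R$3,728.12
Net pay: R$12,459.00 − R$3,728.12 = R$8,730.88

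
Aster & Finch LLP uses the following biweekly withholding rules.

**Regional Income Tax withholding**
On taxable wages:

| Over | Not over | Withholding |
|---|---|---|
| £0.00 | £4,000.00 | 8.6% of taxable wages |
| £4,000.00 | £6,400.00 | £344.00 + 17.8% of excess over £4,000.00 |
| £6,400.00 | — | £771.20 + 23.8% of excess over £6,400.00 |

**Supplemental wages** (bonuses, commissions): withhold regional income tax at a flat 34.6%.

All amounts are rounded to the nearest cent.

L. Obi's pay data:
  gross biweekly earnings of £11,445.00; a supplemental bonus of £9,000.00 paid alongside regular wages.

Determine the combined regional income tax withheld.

£5,085.91

Regional Income Tax: taxable = £11,445.00
  £771.20 + 23.8% × (£11,445.00 − £6,400.00) = £771.20 + 23.8% × £5,045.00 = £1,971.91
Supplemental (34.6% flat on bonus): 34.6% × £9,000.00 = £3,114.00
Total regional income tax: £1,971.91 + £3,114.00 = £5,085.91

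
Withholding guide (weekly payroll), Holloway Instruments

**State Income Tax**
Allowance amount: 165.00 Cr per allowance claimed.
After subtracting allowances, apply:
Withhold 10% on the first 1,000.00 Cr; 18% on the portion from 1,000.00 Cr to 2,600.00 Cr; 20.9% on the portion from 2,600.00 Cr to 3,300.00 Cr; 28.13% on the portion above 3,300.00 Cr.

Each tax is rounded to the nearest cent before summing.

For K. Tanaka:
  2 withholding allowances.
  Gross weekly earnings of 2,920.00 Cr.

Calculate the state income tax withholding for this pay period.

State Income Tax: taxable = 2,920.00 Cr − 2×165.00 Cr = 2,590.00 Cr
  100.00 Cr + 18% × (2,590.00 Cr − 1,000.00 Cr) = 100.00 Cr + 18% × 1,590.00 Cr = 386.20 Cr

386.20 Cr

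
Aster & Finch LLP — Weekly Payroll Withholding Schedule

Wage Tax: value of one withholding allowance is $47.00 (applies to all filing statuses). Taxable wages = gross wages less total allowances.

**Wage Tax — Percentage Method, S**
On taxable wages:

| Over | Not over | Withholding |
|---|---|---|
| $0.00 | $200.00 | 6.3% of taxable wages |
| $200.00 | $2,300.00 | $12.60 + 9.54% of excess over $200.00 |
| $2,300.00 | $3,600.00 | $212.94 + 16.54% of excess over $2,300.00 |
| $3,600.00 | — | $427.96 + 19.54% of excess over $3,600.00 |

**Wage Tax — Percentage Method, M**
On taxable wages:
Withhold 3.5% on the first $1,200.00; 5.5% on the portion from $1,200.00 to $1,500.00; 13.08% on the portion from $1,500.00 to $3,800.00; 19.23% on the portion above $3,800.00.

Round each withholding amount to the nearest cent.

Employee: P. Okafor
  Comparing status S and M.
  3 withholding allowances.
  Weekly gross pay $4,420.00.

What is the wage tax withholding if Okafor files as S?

$560.64

Wage Tax (S): taxable = $4,420.00 − 3×$47.00 = $4,279.00
  $427.96 + 19.54% × ($4,279.00 − $3,600.00) = $427.96 + 19.54% × $679.00 = $560.64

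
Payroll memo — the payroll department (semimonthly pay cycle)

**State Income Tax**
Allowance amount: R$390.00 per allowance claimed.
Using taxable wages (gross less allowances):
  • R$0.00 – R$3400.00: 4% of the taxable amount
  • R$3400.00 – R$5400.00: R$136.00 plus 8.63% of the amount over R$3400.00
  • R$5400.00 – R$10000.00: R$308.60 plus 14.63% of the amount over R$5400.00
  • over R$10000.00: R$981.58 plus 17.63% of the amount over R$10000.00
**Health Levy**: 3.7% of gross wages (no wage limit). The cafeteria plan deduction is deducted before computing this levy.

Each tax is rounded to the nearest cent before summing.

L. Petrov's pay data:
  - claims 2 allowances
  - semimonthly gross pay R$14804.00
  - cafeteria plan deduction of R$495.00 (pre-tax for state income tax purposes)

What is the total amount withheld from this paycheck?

R$2133.17

State Income Tax: taxable = R$14804.00 − R$495.00 − 2×R$390.00 = R$13529.00
  R$981.58 + 17.63% × (R$13529.00 − R$10000.00) = R$981.58 + 17.63% × R$3529.00 = R$1603.74
Health Levy: 3.7% × R$14309.00 = R$529.43
Total: R$1603.74 + R$529.43 = R$2133.17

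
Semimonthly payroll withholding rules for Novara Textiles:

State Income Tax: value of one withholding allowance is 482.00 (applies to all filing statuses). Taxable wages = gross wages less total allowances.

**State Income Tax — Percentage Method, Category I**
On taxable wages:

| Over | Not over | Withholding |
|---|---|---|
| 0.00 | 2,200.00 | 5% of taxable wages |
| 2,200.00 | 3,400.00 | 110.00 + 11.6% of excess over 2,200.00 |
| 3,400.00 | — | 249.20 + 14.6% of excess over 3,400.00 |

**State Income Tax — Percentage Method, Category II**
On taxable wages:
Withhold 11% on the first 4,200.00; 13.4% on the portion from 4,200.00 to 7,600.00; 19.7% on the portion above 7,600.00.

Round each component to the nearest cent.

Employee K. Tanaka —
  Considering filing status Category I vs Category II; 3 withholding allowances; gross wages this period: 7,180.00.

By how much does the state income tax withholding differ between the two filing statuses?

77.60

State Income Tax (Category I): taxable = 7,180.00 − 3×482.00 = 5,734.00
  249.20 + 14.6% × (5,734.00 − 3,400.00) = 249.20 + 14.6% × 2,334.00 = 589.96
State Income Tax (Category II): taxable = 7,180.00 − 3×482.00 = 5,734.00
  462.00 + 13.4% × (5,734.00 − 4,200.00) = 462.00 + 13.4% × 1,534.00 = 667.56
Difference: |589.96 − 667.56| = 77.60 (higher under Category II)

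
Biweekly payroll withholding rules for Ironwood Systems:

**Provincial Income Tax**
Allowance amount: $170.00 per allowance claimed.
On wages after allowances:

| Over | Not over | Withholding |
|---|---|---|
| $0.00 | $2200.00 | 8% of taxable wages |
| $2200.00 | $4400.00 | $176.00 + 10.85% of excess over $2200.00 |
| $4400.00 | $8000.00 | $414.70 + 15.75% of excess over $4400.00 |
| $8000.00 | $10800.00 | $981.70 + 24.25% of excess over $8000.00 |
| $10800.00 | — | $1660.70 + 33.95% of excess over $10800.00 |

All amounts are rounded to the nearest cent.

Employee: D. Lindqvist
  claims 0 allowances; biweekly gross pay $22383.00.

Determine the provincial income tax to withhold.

Provincial Income Tax: taxable = $22383.00
  $1660.70 + 33.95% × ($22383.00 − $10800.00) = $1660.70 + 33.95% × $11583.00 = $5593.13

$5593.13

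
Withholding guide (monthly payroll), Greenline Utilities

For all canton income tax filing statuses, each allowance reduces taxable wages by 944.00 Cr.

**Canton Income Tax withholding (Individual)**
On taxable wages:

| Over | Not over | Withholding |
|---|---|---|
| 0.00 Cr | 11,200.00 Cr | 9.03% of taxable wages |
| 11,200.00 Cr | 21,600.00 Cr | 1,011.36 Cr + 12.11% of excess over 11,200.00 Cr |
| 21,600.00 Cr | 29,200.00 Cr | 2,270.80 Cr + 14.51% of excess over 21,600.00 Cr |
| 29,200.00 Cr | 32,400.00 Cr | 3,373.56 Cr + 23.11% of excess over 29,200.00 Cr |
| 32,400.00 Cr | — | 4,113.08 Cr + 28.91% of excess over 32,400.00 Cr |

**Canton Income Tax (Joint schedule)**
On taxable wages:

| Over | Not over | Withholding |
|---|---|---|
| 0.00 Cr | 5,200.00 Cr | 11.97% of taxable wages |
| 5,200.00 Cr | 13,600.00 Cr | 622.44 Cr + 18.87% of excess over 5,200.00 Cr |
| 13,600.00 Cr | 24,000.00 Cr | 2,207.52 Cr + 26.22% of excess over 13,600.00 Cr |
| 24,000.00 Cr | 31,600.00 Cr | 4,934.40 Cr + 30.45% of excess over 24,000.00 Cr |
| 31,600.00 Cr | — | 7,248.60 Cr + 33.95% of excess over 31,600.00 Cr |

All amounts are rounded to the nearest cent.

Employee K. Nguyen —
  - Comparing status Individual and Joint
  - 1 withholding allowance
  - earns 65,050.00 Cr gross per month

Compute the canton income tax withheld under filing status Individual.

Canton Income Tax (Individual): taxable = 65,050.00 Cr − 1×944.00 Cr = 64,106.00 Cr
  4,113.08 Cr + 28.91% × (64,106.00 Cr − 32,400.00 Cr) = 4,113.08 Cr + 28.91% × 31,706.00 Cr = 13,279.28 Cr

13,279.28 Cr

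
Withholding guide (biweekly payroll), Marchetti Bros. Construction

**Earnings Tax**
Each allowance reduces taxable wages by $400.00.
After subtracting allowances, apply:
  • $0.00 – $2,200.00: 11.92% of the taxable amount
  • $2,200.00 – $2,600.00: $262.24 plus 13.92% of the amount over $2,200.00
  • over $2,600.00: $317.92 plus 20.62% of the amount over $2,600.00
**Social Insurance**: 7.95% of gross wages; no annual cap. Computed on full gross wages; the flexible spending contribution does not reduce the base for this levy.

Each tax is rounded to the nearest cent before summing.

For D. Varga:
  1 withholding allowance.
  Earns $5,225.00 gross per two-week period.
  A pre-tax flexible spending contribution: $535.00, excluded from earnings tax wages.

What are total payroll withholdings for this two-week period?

$1,081.79

Earnings Tax: taxable = $5,225.00 − $535.00 − 1×$400.00 = $4,290.00
  $317.92 + 20.62% × ($4,290.00 − $2,600.00) = $317.92 + 20.62% × $1,690.00 = $666.40
Social Insurance: 7.95% × $5,225.00 = $415.39
Total: $666.40 + $415.39 = $1,081.79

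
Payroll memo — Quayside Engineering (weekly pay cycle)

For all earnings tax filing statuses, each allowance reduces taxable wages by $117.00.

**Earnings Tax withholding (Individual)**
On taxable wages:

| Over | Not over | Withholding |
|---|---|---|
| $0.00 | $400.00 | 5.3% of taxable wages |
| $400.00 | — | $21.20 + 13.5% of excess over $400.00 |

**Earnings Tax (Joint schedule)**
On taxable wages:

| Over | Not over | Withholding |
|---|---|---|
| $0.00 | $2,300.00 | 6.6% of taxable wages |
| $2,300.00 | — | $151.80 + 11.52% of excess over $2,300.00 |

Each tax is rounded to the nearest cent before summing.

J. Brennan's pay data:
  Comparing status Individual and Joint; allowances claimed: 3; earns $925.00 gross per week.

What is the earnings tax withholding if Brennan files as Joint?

$37.88

Earnings Tax (Joint): taxable = $925.00 − 3×$117.00 = $574.00
  6.6% × $574.00 = $37.88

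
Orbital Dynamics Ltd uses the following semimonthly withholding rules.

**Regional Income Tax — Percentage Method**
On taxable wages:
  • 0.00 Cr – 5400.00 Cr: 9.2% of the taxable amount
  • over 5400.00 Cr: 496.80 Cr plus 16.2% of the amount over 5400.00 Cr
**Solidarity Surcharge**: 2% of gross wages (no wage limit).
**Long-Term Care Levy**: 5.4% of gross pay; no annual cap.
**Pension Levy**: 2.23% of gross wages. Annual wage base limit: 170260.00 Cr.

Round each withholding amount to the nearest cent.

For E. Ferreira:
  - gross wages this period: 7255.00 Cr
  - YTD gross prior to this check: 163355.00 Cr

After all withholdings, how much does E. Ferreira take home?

5766.84 Cr

Regional Income Tax: taxable = 7255.00 Cr
  496.80 Cr + 16.2% × (7255.00 Cr − 5400.00 Cr) = 496.80 Cr + 16.2% × 1855.00 Cr = 797.31 Cr
Solidarity Surcharge: 2% × 7255.00 Cr = 145.10 Cr
Long-Term Care Levy: 5.4% × 7255.00 Cr = 391.77 Cr
Pension Levy: cap 170260.00 Cr − YTD 163355.00 Cr = 6905.00 Cr subject; 2.23% × 6905.00 Cr = 153.98 Cr
Total withheld: 797.31 Cr + 145.10 Cr + 391.77 Cr + 153.98 Cr = 1488.16 Cr
Net pay: 7255.00 Cr − 1488.16 Cr = 5766.84 Cr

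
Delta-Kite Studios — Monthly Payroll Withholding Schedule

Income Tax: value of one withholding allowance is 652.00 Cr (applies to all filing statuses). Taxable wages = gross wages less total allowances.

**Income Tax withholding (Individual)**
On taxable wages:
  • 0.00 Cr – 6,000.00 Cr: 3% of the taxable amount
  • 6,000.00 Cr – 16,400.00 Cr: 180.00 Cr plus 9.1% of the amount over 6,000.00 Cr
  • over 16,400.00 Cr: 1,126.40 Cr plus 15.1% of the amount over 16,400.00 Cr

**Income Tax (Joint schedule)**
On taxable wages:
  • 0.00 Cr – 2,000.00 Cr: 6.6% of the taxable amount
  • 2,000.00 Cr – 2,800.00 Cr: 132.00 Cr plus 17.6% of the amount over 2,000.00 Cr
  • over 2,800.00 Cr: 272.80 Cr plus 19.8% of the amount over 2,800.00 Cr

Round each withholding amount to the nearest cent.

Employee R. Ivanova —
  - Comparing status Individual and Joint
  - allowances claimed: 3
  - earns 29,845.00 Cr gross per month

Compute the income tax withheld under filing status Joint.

5,240.42 Cr

Income Tax (Joint): taxable = 29,845.00 Cr − 3×652.00 Cr = 27,889.00 Cr
  272.80 Cr + 19.8% × (27,889.00 Cr − 2,800.00 Cr) = 272.80 Cr + 19.8% × 25,089.00 Cr = 5,240.42 Cr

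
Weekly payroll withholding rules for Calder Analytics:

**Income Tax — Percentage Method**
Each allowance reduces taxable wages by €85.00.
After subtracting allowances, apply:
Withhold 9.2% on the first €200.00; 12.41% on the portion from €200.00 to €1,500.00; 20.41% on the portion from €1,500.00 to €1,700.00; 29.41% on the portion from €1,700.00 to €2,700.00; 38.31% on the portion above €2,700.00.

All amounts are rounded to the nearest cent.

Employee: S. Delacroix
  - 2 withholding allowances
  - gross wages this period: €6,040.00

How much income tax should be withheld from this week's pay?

€1,729.08

Income Tax: taxable = €6,040.00 − 2×€85.00 = €5,870.00
  €514.65 + 38.31% × (€5,870.00 − €2,700.00) = €514.65 + 38.31% × €3,170.00 = €1,729.08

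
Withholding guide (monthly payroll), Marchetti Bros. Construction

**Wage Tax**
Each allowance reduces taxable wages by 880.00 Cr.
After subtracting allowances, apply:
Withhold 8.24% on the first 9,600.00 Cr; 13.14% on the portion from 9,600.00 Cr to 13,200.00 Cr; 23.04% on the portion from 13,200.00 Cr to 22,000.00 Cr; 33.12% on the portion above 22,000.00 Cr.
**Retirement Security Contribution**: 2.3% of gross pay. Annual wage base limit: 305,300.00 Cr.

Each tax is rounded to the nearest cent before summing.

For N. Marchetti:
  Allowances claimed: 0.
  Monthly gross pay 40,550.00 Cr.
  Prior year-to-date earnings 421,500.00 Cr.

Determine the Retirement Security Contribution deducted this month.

Retirement Security Contribution: YTD 421,500.00 Cr ≥ cap 305,300.00 Cr → 0.00 Cr

0.00 Cr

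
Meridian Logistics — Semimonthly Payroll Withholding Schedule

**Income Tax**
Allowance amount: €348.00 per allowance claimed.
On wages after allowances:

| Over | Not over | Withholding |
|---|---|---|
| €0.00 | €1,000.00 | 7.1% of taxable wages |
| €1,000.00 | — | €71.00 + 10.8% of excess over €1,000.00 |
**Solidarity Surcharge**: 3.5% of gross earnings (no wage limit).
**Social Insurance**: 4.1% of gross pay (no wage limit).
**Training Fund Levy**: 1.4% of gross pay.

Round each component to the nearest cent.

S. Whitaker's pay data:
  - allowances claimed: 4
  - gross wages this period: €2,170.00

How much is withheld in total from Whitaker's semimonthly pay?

€250.54

Income Tax: taxable = €2,170.00 − 4×€348.00 = €778.00
  7.1% × €778.00 = €55.24
Solidarity Surcharge: 3.5% × €2,170.00 = €75.95
Social Insurance: 4.1% × €2,170.00 = €88.97
Training Fund Levy: 1.4% × €2,170.00 = €30.38
Total: €55.24 + €75.95 + €88.97 + €30.38 = €250.54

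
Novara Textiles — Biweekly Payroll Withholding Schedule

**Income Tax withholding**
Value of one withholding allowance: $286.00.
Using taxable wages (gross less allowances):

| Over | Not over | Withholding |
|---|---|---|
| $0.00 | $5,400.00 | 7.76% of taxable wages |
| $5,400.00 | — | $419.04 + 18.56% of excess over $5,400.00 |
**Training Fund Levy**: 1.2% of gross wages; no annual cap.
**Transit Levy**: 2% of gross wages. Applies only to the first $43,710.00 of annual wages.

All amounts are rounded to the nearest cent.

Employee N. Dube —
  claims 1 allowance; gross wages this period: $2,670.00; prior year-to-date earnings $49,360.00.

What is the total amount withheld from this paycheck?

Income Tax: taxable = $2,670.00 − 1×$286.00 = $2,384.00
  7.76% × $2,384.00 = $185.00
Training Fund Levy: 1.2% × $2,670.00 = $32.04
Transit Levy: YTD $49,360.00 ≥ cap $43,710.00 → $0.00
Total: $185.00 + $32.04 + $0.00 = $217.04

$217.04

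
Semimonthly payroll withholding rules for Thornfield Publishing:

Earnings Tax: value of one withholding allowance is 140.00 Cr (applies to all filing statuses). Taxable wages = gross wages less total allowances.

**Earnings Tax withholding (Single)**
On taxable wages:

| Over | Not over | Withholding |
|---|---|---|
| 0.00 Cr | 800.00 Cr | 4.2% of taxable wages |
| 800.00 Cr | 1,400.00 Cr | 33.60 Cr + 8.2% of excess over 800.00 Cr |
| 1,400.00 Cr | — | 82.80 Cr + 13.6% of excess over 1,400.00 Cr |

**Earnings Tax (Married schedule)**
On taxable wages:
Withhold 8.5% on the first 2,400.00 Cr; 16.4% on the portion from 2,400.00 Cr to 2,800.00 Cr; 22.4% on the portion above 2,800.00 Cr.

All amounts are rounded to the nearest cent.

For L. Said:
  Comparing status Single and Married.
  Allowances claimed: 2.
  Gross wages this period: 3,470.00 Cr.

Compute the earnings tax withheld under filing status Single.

326.24 Cr

Earnings Tax (Single): taxable = 3,470.00 Cr − 2×140.00 Cr = 3,190.00 Cr
  82.80 Cr + 13.6% × (3,190.00 Cr − 1,400.00 Cr) = 82.80 Cr + 13.6% × 1,790.00 Cr = 326.24 Cr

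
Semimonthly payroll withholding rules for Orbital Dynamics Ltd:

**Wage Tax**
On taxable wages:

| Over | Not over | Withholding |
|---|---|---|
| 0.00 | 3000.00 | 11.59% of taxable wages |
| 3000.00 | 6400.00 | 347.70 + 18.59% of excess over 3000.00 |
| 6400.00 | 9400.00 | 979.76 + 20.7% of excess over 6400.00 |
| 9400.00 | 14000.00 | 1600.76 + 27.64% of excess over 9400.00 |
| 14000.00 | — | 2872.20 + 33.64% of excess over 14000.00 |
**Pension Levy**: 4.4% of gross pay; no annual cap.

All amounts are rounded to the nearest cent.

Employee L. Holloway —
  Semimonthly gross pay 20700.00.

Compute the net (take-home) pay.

Wage Tax: taxable = 20700.00
  2872.20 + 33.64% × (20700.00 − 14000.00) = 2872.20 + 33.64% × 6700.00 = 5126.08
Pension Levy: 4.4% × 20700.00 = 910.80
Total withheld: 5126.08 + 910.80 = 6036.88
Net pay: 20700.00 − 6036.88 = 14663.12

14663.12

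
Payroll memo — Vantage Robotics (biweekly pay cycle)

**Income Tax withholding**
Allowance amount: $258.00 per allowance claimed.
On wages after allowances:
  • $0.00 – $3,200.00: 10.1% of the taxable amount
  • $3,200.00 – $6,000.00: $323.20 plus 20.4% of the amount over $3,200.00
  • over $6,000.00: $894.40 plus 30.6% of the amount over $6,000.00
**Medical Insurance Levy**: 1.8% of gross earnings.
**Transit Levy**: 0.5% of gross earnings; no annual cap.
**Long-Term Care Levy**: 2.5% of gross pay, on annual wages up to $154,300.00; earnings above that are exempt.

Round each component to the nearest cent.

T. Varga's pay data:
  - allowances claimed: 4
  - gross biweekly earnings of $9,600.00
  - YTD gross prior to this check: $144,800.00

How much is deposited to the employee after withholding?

Income Tax: taxable = $9,600.00 − 4×$258.00 = $8,568.00
  $894.40 + 30.6% × ($8,568.00 − $6,000.00) = $894.40 + 30.6% × $2,568.00 = $1,680.21
Medical Insurance Levy: 1.8% × $9,600.00 = $172.80
Transit Levy: 0.5% × $9,600.00 = $48.00
Long-Term Care Levy: cap $154,300.00 − YTD $144,800.00 = $9,500.00 subject; 2.5% × $9,500.00 = $237.50
Total withheld: $1,680.21 + $172.80 + $48.00 + $237.50 = $2,138.51
Net pay: $9,600.00 − $2,138.51 = $7,461.49

$7,461.49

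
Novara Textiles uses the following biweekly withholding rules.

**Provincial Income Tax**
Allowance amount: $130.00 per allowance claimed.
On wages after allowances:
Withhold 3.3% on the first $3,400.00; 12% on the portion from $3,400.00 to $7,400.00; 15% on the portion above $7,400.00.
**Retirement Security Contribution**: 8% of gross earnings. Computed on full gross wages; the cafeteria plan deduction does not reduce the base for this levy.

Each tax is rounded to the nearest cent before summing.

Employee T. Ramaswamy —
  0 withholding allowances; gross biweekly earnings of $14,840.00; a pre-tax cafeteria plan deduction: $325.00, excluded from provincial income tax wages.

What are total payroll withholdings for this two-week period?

Provincial Income Tax: taxable = $14,840.00 − $325.00 = $14,515.00
  $592.20 + 15% × ($14,515.00 − $7,400.00) = $592.20 + 15% × $7,115.00 = $1,659.45
Retirement Security Contribution: 8% × $14,840.00 = $1,187.20
Total: $1,659.45 + $1,187.20 = $2,846.65

$2,846.65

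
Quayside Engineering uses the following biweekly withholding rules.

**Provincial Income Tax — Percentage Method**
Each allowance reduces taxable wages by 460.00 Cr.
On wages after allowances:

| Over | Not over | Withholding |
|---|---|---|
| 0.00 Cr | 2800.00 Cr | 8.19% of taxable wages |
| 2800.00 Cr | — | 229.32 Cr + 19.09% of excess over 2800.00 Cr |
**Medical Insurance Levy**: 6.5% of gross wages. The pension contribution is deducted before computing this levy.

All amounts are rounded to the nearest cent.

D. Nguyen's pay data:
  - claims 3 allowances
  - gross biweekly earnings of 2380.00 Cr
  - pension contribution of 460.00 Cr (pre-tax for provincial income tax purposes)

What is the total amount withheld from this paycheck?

Provincial Income Tax: taxable = 2380.00 Cr − 460.00 Cr − 3×460.00 Cr = 540.00 Cr
  8.19% × 540.00 Cr = 44.23 Cr
Medical Insurance Levy: 6.5% × 1920.00 Cr = 124.80 Cr
Total: 44.23 Cr + 124.80 Cr = 169.03 Cr

169.03 Cr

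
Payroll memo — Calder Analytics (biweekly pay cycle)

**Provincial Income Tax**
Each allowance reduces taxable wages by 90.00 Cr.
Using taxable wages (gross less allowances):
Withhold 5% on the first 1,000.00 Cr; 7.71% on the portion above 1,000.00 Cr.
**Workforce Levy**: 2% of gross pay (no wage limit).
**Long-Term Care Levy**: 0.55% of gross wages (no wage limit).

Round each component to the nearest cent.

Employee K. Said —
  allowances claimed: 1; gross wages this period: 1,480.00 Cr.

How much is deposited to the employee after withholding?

Provincial Income Tax: taxable = 1,480.00 Cr − 1×90.00 Cr = 1,390.00 Cr
  50.00 Cr + 7.71% × (1,390.00 Cr − 1,000.00 Cr) = 50.00 Cr + 7.71% × 390.00 Cr = 80.07 Cr
Workforce Levy: 2% × 1,480.00 Cr = 29.60 Cr
Long-Term Care Levy: 0.55% × 1,480.00 Cr = 8.14 Cr
Total withheld: 80.07 Cr + 29.60 Cr + 8.14 Cr = 117.81 Cr
Net pay: 1,480.00 Cr − 117.81 Cr = 1,362.19 Cr

1,362.19 Cr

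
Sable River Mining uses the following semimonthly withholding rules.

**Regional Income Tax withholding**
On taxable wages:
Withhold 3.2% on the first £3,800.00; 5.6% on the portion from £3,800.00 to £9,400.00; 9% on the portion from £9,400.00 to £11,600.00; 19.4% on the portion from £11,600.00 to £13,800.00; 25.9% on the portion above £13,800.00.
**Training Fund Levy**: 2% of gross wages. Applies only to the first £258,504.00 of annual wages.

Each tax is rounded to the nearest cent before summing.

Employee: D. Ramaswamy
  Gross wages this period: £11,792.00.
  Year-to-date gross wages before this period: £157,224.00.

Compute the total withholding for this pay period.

£906.29

Regional Income Tax: taxable = £11,792.00
  £633.20 + 19.4% × (£11,792.00 − £11,600.00) = £633.20 + 19.4% × £192.00 = £670.45
Training Fund Levy: 2% × £11,792.00 = £235.84
Total: £670.45 + £235.84 = £906.29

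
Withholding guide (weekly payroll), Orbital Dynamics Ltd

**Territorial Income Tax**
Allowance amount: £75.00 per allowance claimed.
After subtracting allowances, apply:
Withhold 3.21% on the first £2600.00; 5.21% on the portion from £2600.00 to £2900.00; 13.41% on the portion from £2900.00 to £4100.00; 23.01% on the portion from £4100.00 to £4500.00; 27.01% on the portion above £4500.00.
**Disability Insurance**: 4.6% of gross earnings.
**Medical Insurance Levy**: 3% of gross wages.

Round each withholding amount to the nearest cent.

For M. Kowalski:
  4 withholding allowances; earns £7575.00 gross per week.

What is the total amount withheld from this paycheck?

Territorial Income Tax: taxable = £7575.00 − 4×£75.00 = £7275.00
  £352.05 + 27.01% × (£7275.00 − £4500.00) = £352.05 + 27.01% × £2775.00 = £1101.58
Disability Insurance: 4.6% × £7575.00 = £348.45
Medical Insurance Levy: 3% × £7575.00 = £227.25
Total: £1101.58 + £348.45 + £227.25 = £1677.28

£1677.28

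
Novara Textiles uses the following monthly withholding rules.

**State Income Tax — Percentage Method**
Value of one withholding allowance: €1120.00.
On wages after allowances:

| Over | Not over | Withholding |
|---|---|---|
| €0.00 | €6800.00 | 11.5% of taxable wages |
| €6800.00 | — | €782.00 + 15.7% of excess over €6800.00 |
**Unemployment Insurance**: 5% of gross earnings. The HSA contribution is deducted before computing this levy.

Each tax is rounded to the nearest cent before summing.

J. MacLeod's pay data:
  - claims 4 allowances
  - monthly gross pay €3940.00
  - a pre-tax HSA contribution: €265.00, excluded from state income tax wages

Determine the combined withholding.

State Income Tax: taxable = €3940.00 − €265.00 − 4×€1120.00 = €-805.00
  Taxable ≤ 0 → €0.00
Unemployment Insurance: 5% × €3675.00 = €183.75
Total: €0.00 + €183.75 = €183.75

€183.75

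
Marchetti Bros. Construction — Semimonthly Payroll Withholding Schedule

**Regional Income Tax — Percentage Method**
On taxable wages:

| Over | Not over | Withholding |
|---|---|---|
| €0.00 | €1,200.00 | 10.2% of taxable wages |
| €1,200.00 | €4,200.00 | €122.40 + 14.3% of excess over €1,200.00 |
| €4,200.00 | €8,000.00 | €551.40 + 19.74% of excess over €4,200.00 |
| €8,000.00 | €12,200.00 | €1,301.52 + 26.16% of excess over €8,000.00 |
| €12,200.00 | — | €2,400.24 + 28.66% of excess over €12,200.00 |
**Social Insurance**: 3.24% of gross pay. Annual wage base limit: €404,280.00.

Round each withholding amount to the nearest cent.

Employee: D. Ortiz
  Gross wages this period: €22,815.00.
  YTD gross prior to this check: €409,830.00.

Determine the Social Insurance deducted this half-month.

Social Insurance: YTD €409,830.00 ≥ cap €404,280.00 → €0.00

€0.00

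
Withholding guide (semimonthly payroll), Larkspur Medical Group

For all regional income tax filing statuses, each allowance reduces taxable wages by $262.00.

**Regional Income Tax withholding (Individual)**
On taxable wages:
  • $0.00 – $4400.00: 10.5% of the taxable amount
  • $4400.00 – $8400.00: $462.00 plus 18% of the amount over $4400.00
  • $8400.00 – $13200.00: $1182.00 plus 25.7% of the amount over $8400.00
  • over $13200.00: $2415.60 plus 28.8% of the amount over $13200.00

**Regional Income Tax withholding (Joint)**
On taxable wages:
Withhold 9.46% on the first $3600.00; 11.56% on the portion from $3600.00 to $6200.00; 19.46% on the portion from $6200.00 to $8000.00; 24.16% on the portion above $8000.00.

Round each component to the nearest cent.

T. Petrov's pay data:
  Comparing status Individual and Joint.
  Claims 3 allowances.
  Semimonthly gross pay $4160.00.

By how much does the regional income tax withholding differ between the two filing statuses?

$35.09

Regional Income Tax (Individual): taxable = $4160.00 − 3×$262.00 = $3374.00
  10.5% × $3374.00 = $354.27
Regional Income Tax (Joint): taxable = $4160.00 − 3×$262.00 = $3374.00
  9.46% × $3374.00 = $319.18
Difference: |$354.27 − $319.18| = $35.09 (higher under Individual)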